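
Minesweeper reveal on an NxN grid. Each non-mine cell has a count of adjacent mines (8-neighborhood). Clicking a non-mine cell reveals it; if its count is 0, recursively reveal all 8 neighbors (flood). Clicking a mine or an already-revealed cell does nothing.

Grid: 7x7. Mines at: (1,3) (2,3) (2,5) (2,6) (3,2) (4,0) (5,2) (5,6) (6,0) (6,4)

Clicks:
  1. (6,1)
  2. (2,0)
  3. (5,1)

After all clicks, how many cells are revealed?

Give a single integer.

Click 1 (6,1) count=2: revealed 1 new [(6,1)] -> total=1
Click 2 (2,0) count=0: revealed 11 new [(0,0) (0,1) (0,2) (1,0) (1,1) (1,2) (2,0) (2,1) (2,2) (3,0) (3,1)] -> total=12
Click 3 (5,1) count=3: revealed 1 new [(5,1)] -> total=13

Answer: 13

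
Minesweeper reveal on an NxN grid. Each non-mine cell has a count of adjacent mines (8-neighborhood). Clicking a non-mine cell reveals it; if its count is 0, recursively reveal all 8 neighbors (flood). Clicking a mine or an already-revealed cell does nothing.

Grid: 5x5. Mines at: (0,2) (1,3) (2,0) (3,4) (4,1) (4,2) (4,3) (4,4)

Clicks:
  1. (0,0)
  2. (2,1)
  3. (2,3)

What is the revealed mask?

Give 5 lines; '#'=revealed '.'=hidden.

Answer: ##...
##...
.#.#.
.....
.....

Derivation:
Click 1 (0,0) count=0: revealed 4 new [(0,0) (0,1) (1,0) (1,1)] -> total=4
Click 2 (2,1) count=1: revealed 1 new [(2,1)] -> total=5
Click 3 (2,3) count=2: revealed 1 new [(2,3)] -> total=6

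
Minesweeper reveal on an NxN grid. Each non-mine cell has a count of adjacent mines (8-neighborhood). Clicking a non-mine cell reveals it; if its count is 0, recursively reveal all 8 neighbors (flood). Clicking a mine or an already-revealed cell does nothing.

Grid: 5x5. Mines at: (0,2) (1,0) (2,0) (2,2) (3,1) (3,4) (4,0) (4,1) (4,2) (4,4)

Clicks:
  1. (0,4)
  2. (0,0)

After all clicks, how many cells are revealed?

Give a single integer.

Answer: 7

Derivation:
Click 1 (0,4) count=0: revealed 6 new [(0,3) (0,4) (1,3) (1,4) (2,3) (2,4)] -> total=6
Click 2 (0,0) count=1: revealed 1 new [(0,0)] -> total=7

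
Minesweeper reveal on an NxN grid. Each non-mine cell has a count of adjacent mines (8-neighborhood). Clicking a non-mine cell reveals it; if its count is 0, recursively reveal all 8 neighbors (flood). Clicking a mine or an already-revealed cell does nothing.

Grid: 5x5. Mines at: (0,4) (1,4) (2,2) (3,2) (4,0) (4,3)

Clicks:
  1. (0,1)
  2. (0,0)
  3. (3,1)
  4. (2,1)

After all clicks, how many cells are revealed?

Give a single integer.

Answer: 12

Derivation:
Click 1 (0,1) count=0: revealed 12 new [(0,0) (0,1) (0,2) (0,3) (1,0) (1,1) (1,2) (1,3) (2,0) (2,1) (3,0) (3,1)] -> total=12
Click 2 (0,0) count=0: revealed 0 new [(none)] -> total=12
Click 3 (3,1) count=3: revealed 0 new [(none)] -> total=12
Click 4 (2,1) count=2: revealed 0 new [(none)] -> total=12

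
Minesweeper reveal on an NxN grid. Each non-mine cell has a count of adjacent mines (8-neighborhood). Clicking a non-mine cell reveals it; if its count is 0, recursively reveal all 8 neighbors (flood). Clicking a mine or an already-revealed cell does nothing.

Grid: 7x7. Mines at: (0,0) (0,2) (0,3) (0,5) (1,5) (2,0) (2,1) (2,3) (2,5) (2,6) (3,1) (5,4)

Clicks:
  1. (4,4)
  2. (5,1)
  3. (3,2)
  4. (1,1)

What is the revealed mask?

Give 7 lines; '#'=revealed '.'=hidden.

Answer: .......
.#.....
.......
..#....
#####..
####...
####...

Derivation:
Click 1 (4,4) count=1: revealed 1 new [(4,4)] -> total=1
Click 2 (5,1) count=0: revealed 12 new [(4,0) (4,1) (4,2) (4,3) (5,0) (5,1) (5,2) (5,3) (6,0) (6,1) (6,2) (6,3)] -> total=13
Click 3 (3,2) count=3: revealed 1 new [(3,2)] -> total=14
Click 4 (1,1) count=4: revealed 1 new [(1,1)] -> total=15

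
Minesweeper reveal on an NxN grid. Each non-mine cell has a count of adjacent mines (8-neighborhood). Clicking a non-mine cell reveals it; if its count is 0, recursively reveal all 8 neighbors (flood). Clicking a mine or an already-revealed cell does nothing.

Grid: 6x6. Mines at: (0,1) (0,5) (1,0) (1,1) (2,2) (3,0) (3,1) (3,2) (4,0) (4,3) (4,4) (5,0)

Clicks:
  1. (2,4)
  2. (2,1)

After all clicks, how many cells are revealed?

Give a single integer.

Click 1 (2,4) count=0: revealed 9 new [(1,3) (1,4) (1,5) (2,3) (2,4) (2,5) (3,3) (3,4) (3,5)] -> total=9
Click 2 (2,1) count=6: revealed 1 new [(2,1)] -> total=10

Answer: 10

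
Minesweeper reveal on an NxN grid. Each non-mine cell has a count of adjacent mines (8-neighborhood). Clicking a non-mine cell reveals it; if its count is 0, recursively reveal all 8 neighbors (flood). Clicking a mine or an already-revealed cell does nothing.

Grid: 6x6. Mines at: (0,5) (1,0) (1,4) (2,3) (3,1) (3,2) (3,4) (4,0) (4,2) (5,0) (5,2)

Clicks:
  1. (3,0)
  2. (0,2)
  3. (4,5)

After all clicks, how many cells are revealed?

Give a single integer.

Answer: 8

Derivation:
Click 1 (3,0) count=2: revealed 1 new [(3,0)] -> total=1
Click 2 (0,2) count=0: revealed 6 new [(0,1) (0,2) (0,3) (1,1) (1,2) (1,3)] -> total=7
Click 3 (4,5) count=1: revealed 1 new [(4,5)] -> total=8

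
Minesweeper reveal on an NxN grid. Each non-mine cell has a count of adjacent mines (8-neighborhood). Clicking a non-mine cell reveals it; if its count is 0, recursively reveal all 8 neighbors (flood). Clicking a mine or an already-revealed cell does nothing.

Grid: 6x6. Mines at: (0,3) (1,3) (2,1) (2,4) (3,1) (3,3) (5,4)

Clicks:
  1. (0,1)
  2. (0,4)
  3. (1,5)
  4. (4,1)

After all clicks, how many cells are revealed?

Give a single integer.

Click 1 (0,1) count=0: revealed 6 new [(0,0) (0,1) (0,2) (1,0) (1,1) (1,2)] -> total=6
Click 2 (0,4) count=2: revealed 1 new [(0,4)] -> total=7
Click 3 (1,5) count=1: revealed 1 new [(1,5)] -> total=8
Click 4 (4,1) count=1: revealed 1 new [(4,1)] -> total=9

Answer: 9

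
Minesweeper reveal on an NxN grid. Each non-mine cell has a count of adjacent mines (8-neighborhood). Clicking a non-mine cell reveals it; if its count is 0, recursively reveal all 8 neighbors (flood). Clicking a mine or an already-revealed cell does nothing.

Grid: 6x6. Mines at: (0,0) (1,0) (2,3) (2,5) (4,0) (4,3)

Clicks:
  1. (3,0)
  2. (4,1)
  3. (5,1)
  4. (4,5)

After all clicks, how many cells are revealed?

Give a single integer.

Answer: 9

Derivation:
Click 1 (3,0) count=1: revealed 1 new [(3,0)] -> total=1
Click 2 (4,1) count=1: revealed 1 new [(4,1)] -> total=2
Click 3 (5,1) count=1: revealed 1 new [(5,1)] -> total=3
Click 4 (4,5) count=0: revealed 6 new [(3,4) (3,5) (4,4) (4,5) (5,4) (5,5)] -> total=9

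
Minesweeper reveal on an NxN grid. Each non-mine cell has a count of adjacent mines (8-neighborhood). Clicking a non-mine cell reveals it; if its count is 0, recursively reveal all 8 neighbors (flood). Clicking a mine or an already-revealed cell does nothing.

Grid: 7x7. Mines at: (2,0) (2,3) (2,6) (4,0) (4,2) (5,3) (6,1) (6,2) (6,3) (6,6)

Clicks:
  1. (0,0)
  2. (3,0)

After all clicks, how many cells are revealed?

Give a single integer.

Click 1 (0,0) count=0: revealed 14 new [(0,0) (0,1) (0,2) (0,3) (0,4) (0,5) (0,6) (1,0) (1,1) (1,2) (1,3) (1,4) (1,5) (1,6)] -> total=14
Click 2 (3,0) count=2: revealed 1 new [(3,0)] -> total=15

Answer: 15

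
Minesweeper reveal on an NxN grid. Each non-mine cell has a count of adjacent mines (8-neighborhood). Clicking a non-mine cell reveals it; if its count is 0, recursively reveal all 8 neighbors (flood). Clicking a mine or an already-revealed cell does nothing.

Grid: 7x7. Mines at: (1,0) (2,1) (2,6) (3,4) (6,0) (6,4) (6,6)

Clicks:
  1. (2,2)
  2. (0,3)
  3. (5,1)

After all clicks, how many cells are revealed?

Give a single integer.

Click 1 (2,2) count=1: revealed 1 new [(2,2)] -> total=1
Click 2 (0,3) count=0: revealed 15 new [(0,1) (0,2) (0,3) (0,4) (0,5) (0,6) (1,1) (1,2) (1,3) (1,4) (1,5) (1,6) (2,3) (2,4) (2,5)] -> total=16
Click 3 (5,1) count=1: revealed 1 new [(5,1)] -> total=17

Answer: 17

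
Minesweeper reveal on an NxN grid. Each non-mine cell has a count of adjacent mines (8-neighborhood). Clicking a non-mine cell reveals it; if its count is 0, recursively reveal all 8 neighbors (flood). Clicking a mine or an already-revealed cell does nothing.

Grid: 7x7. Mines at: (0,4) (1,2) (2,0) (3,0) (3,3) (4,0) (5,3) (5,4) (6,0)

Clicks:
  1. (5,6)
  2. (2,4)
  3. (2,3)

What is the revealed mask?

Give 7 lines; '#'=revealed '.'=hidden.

Click 1 (5,6) count=0: revealed 18 new [(0,5) (0,6) (1,4) (1,5) (1,6) (2,4) (2,5) (2,6) (3,4) (3,5) (3,6) (4,4) (4,5) (4,6) (5,5) (5,6) (6,5) (6,6)] -> total=18
Click 2 (2,4) count=1: revealed 0 new [(none)] -> total=18
Click 3 (2,3) count=2: revealed 1 new [(2,3)] -> total=19

Answer: .....##
....###
...####
....###
....###
.....##
.....##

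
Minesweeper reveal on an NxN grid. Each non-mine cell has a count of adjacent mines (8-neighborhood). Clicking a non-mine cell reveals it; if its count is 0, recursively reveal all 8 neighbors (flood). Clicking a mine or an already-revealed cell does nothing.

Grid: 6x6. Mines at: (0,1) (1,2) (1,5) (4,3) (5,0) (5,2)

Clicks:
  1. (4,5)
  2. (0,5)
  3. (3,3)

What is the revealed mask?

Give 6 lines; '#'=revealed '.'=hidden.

Click 1 (4,5) count=0: revealed 8 new [(2,4) (2,5) (3,4) (3,5) (4,4) (4,5) (5,4) (5,5)] -> total=8
Click 2 (0,5) count=1: revealed 1 new [(0,5)] -> total=9
Click 3 (3,3) count=1: revealed 1 new [(3,3)] -> total=10

Answer: .....#
......
....##
...###
....##
....##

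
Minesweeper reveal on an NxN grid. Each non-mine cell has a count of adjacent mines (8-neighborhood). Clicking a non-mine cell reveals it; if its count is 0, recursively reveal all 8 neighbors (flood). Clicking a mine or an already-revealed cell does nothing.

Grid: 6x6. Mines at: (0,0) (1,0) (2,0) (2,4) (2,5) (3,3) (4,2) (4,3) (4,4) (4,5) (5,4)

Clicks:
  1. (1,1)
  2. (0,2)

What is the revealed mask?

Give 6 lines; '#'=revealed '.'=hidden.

Click 1 (1,1) count=3: revealed 1 new [(1,1)] -> total=1
Click 2 (0,2) count=0: revealed 12 new [(0,1) (0,2) (0,3) (0,4) (0,5) (1,2) (1,3) (1,4) (1,5) (2,1) (2,2) (2,3)] -> total=13

Answer: .#####
.#####
.###..
......
......
......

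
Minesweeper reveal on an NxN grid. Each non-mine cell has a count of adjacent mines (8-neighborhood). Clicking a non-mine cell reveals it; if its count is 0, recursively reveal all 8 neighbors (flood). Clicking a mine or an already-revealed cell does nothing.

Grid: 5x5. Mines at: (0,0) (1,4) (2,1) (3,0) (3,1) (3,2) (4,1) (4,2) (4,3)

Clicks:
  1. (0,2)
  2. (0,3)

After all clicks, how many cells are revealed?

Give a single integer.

Click 1 (0,2) count=0: revealed 6 new [(0,1) (0,2) (0,3) (1,1) (1,2) (1,3)] -> total=6
Click 2 (0,3) count=1: revealed 0 new [(none)] -> total=6

Answer: 6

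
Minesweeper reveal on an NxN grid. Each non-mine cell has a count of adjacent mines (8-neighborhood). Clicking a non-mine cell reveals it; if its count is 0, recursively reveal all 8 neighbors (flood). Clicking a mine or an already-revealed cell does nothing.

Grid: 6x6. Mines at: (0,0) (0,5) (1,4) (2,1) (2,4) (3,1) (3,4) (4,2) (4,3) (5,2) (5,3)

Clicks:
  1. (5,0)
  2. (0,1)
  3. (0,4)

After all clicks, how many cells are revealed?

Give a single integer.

Click 1 (5,0) count=0: revealed 4 new [(4,0) (4,1) (5,0) (5,1)] -> total=4
Click 2 (0,1) count=1: revealed 1 new [(0,1)] -> total=5
Click 3 (0,4) count=2: revealed 1 new [(0,4)] -> total=6

Answer: 6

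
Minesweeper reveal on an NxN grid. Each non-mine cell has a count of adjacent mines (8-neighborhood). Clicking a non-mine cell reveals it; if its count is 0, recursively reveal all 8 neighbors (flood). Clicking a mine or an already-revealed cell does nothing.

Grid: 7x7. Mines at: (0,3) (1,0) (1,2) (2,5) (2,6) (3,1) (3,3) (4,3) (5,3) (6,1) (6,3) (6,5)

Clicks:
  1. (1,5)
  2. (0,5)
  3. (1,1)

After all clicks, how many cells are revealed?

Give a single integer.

Answer: 7

Derivation:
Click 1 (1,5) count=2: revealed 1 new [(1,5)] -> total=1
Click 2 (0,5) count=0: revealed 5 new [(0,4) (0,5) (0,6) (1,4) (1,6)] -> total=6
Click 3 (1,1) count=2: revealed 1 new [(1,1)] -> total=7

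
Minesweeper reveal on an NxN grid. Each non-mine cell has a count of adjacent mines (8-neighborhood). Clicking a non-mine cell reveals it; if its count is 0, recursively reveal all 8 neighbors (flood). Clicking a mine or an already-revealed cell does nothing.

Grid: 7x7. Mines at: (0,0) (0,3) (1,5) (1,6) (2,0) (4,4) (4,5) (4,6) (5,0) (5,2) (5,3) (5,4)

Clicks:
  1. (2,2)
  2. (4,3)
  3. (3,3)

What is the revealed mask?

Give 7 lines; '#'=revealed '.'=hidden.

Answer: .......
.####..
.####..
.####..
.###...
.......
.......

Derivation:
Click 1 (2,2) count=0: revealed 15 new [(1,1) (1,2) (1,3) (1,4) (2,1) (2,2) (2,3) (2,4) (3,1) (3,2) (3,3) (3,4) (4,1) (4,2) (4,3)] -> total=15
Click 2 (4,3) count=4: revealed 0 new [(none)] -> total=15
Click 3 (3,3) count=1: revealed 0 new [(none)] -> total=15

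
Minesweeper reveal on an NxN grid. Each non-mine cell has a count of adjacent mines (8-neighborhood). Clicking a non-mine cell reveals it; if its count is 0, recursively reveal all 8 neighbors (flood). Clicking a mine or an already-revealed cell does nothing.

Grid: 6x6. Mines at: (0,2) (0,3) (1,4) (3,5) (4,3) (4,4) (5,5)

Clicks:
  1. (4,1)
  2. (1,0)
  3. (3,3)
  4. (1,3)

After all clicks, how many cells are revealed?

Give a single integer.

Answer: 20

Derivation:
Click 1 (4,1) count=0: revealed 20 new [(0,0) (0,1) (1,0) (1,1) (1,2) (1,3) (2,0) (2,1) (2,2) (2,3) (3,0) (3,1) (3,2) (3,3) (4,0) (4,1) (4,2) (5,0) (5,1) (5,2)] -> total=20
Click 2 (1,0) count=0: revealed 0 new [(none)] -> total=20
Click 3 (3,3) count=2: revealed 0 new [(none)] -> total=20
Click 4 (1,3) count=3: revealed 0 new [(none)] -> total=20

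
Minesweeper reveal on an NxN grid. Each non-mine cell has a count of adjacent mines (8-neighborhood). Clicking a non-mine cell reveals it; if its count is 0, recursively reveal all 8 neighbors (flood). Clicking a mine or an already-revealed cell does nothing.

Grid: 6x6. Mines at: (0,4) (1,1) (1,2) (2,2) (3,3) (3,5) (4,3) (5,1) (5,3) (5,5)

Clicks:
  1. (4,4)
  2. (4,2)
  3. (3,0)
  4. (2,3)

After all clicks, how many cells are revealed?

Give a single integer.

Answer: 9

Derivation:
Click 1 (4,4) count=5: revealed 1 new [(4,4)] -> total=1
Click 2 (4,2) count=4: revealed 1 new [(4,2)] -> total=2
Click 3 (3,0) count=0: revealed 6 new [(2,0) (2,1) (3,0) (3,1) (4,0) (4,1)] -> total=8
Click 4 (2,3) count=3: revealed 1 new [(2,3)] -> total=9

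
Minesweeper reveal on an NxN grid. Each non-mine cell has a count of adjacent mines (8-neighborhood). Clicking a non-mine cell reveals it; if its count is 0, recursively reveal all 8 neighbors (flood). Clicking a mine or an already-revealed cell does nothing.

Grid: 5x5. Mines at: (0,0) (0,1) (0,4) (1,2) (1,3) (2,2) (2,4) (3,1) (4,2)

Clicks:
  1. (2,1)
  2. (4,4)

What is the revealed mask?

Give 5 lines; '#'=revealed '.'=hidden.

Answer: .....
.....
.#...
...##
...##

Derivation:
Click 1 (2,1) count=3: revealed 1 new [(2,1)] -> total=1
Click 2 (4,4) count=0: revealed 4 new [(3,3) (3,4) (4,3) (4,4)] -> total=5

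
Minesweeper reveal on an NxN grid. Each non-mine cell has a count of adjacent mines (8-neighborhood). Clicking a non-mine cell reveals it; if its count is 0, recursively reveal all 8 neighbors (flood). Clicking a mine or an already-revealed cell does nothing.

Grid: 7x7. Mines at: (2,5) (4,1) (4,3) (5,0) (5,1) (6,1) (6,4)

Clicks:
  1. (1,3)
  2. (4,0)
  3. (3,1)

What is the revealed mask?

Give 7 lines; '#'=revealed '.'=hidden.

Answer: #######
#######
#####..
#####..
#......
.......
.......

Derivation:
Click 1 (1,3) count=0: revealed 24 new [(0,0) (0,1) (0,2) (0,3) (0,4) (0,5) (0,6) (1,0) (1,1) (1,2) (1,3) (1,4) (1,5) (1,6) (2,0) (2,1) (2,2) (2,3) (2,4) (3,0) (3,1) (3,2) (3,3) (3,4)] -> total=24
Click 2 (4,0) count=3: revealed 1 new [(4,0)] -> total=25
Click 3 (3,1) count=1: revealed 0 new [(none)] -> total=25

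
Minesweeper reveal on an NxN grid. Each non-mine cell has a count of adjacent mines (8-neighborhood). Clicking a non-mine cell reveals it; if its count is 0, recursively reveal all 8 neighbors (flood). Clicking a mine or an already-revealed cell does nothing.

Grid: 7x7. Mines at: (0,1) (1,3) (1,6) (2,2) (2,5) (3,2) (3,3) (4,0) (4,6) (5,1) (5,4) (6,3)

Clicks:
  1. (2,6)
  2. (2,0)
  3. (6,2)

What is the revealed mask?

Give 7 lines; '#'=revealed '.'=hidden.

Click 1 (2,6) count=2: revealed 1 new [(2,6)] -> total=1
Click 2 (2,0) count=0: revealed 6 new [(1,0) (1,1) (2,0) (2,1) (3,0) (3,1)] -> total=7
Click 3 (6,2) count=2: revealed 1 new [(6,2)] -> total=8

Answer: .......
##.....
##....#
##.....
.......
.......
..#....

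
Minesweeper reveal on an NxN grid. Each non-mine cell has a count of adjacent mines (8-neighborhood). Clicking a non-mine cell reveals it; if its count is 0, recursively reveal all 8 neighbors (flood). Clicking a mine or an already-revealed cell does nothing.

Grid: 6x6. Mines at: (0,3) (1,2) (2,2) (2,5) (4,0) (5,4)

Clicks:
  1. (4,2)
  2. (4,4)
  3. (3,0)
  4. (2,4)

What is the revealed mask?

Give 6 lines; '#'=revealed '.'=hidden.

Answer: ......
......
....#.
####..
.####.
.###..

Derivation:
Click 1 (4,2) count=0: revealed 9 new [(3,1) (3,2) (3,3) (4,1) (4,2) (4,3) (5,1) (5,2) (5,3)] -> total=9
Click 2 (4,4) count=1: revealed 1 new [(4,4)] -> total=10
Click 3 (3,0) count=1: revealed 1 new [(3,0)] -> total=11
Click 4 (2,4) count=1: revealed 1 new [(2,4)] -> total=12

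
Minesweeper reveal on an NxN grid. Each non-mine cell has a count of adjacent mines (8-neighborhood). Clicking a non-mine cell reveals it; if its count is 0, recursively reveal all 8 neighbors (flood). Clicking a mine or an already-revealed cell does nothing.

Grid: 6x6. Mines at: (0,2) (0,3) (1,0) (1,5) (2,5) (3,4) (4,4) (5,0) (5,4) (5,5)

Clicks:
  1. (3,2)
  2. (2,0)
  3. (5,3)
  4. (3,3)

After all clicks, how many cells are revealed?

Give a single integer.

Answer: 18

Derivation:
Click 1 (3,2) count=0: revealed 18 new [(1,1) (1,2) (1,3) (2,0) (2,1) (2,2) (2,3) (3,0) (3,1) (3,2) (3,3) (4,0) (4,1) (4,2) (4,3) (5,1) (5,2) (5,3)] -> total=18
Click 2 (2,0) count=1: revealed 0 new [(none)] -> total=18
Click 3 (5,3) count=2: revealed 0 new [(none)] -> total=18
Click 4 (3,3) count=2: revealed 0 new [(none)] -> total=18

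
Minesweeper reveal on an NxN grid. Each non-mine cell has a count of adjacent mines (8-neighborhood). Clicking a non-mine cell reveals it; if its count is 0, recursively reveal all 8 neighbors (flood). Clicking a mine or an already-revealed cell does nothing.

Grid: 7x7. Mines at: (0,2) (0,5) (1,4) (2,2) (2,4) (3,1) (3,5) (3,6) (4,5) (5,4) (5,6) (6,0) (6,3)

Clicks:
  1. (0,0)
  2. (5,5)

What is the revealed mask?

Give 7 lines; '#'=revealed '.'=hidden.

Click 1 (0,0) count=0: revealed 6 new [(0,0) (0,1) (1,0) (1,1) (2,0) (2,1)] -> total=6
Click 2 (5,5) count=3: revealed 1 new [(5,5)] -> total=7

Answer: ##.....
##.....
##.....
.......
.......
.....#.
.......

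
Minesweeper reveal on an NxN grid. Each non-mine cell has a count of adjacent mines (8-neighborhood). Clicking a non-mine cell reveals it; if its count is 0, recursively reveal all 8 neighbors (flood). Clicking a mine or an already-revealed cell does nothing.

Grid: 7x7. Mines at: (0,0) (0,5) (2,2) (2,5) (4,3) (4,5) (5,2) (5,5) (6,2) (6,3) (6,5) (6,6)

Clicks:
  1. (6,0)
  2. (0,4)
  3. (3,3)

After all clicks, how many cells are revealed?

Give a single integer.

Answer: 14

Derivation:
Click 1 (6,0) count=0: revealed 12 new [(1,0) (1,1) (2,0) (2,1) (3,0) (3,1) (4,0) (4,1) (5,0) (5,1) (6,0) (6,1)] -> total=12
Click 2 (0,4) count=1: revealed 1 new [(0,4)] -> total=13
Click 3 (3,3) count=2: revealed 1 new [(3,3)] -> total=14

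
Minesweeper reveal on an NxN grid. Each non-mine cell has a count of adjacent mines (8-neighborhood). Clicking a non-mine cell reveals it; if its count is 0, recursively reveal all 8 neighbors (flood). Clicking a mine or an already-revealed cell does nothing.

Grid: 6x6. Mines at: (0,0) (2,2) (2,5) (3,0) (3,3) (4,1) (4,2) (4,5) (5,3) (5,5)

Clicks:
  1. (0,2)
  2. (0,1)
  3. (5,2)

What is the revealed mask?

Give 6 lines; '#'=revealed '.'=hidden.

Click 1 (0,2) count=0: revealed 10 new [(0,1) (0,2) (0,3) (0,4) (0,5) (1,1) (1,2) (1,3) (1,4) (1,5)] -> total=10
Click 2 (0,1) count=1: revealed 0 new [(none)] -> total=10
Click 3 (5,2) count=3: revealed 1 new [(5,2)] -> total=11

Answer: .#####
.#####
......
......
......
..#...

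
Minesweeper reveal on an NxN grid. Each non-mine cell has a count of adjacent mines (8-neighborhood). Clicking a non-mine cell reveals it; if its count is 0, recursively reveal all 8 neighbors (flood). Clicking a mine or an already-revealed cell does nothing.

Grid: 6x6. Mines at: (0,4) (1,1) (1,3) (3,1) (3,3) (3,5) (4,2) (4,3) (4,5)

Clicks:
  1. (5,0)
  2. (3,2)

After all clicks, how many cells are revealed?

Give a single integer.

Answer: 5

Derivation:
Click 1 (5,0) count=0: revealed 4 new [(4,0) (4,1) (5,0) (5,1)] -> total=4
Click 2 (3,2) count=4: revealed 1 new [(3,2)] -> total=5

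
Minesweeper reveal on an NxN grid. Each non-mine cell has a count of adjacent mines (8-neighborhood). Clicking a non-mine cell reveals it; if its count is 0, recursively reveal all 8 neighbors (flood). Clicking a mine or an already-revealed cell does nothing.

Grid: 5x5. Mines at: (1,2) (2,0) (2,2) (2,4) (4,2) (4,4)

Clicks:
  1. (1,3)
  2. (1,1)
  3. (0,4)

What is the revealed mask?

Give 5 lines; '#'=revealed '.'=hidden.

Answer: ...##
.#.##
.....
.....
.....

Derivation:
Click 1 (1,3) count=3: revealed 1 new [(1,3)] -> total=1
Click 2 (1,1) count=3: revealed 1 new [(1,1)] -> total=2
Click 3 (0,4) count=0: revealed 3 new [(0,3) (0,4) (1,4)] -> total=5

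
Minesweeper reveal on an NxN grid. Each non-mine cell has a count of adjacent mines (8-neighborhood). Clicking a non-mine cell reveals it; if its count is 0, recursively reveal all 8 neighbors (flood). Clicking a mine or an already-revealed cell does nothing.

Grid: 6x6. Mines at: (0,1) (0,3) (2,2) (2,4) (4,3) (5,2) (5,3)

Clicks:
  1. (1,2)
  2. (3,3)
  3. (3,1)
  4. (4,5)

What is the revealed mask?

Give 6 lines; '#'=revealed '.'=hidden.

Answer: ......
..#...
......
.#.###
....##
....##

Derivation:
Click 1 (1,2) count=3: revealed 1 new [(1,2)] -> total=1
Click 2 (3,3) count=3: revealed 1 new [(3,3)] -> total=2
Click 3 (3,1) count=1: revealed 1 new [(3,1)] -> total=3
Click 4 (4,5) count=0: revealed 6 new [(3,4) (3,5) (4,4) (4,5) (5,4) (5,5)] -> total=9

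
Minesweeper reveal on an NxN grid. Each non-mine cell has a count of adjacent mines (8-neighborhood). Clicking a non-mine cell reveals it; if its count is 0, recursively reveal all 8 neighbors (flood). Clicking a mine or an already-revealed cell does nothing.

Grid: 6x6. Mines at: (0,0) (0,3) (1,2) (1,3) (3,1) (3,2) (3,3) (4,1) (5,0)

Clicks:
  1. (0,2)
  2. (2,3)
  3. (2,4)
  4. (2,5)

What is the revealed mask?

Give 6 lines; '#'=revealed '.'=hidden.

Answer: ..#.##
....##
...###
....##
..####
..####

Derivation:
Click 1 (0,2) count=3: revealed 1 new [(0,2)] -> total=1
Click 2 (2,3) count=4: revealed 1 new [(2,3)] -> total=2
Click 3 (2,4) count=2: revealed 1 new [(2,4)] -> total=3
Click 4 (2,5) count=0: revealed 15 new [(0,4) (0,5) (1,4) (1,5) (2,5) (3,4) (3,5) (4,2) (4,3) (4,4) (4,5) (5,2) (5,3) (5,4) (5,5)] -> total=18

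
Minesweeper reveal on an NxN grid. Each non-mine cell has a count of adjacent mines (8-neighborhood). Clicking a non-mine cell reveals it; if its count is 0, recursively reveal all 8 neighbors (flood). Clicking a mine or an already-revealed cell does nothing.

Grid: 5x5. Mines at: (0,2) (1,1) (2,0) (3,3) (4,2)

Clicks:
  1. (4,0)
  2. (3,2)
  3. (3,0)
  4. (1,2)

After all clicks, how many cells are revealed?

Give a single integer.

Answer: 6

Derivation:
Click 1 (4,0) count=0: revealed 4 new [(3,0) (3,1) (4,0) (4,1)] -> total=4
Click 2 (3,2) count=2: revealed 1 new [(3,2)] -> total=5
Click 3 (3,0) count=1: revealed 0 new [(none)] -> total=5
Click 4 (1,2) count=2: revealed 1 new [(1,2)] -> total=6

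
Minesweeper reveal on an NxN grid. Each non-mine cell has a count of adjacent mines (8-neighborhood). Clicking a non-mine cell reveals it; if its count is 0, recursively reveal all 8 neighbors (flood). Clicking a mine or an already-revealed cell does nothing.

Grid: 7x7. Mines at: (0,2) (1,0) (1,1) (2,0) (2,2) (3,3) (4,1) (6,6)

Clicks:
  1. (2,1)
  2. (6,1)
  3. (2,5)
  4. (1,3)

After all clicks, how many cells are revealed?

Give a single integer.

Click 1 (2,1) count=4: revealed 1 new [(2,1)] -> total=1
Click 2 (6,1) count=0: revealed 33 new [(0,3) (0,4) (0,5) (0,6) (1,3) (1,4) (1,5) (1,6) (2,3) (2,4) (2,5) (2,6) (3,4) (3,5) (3,6) (4,2) (4,3) (4,4) (4,5) (4,6) (5,0) (5,1) (5,2) (5,3) (5,4) (5,5) (5,6) (6,0) (6,1) (6,2) (6,3) (6,4) (6,5)] -> total=34
Click 3 (2,5) count=0: revealed 0 new [(none)] -> total=34
Click 4 (1,3) count=2: revealed 0 new [(none)] -> total=34

Answer: 34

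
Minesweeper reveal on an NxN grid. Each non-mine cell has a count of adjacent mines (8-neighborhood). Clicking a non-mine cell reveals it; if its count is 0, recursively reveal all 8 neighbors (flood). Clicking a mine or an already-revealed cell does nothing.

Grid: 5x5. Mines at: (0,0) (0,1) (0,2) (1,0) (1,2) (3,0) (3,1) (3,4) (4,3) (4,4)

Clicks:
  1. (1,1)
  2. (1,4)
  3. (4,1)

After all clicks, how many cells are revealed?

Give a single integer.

Answer: 8

Derivation:
Click 1 (1,1) count=5: revealed 1 new [(1,1)] -> total=1
Click 2 (1,4) count=0: revealed 6 new [(0,3) (0,4) (1,3) (1,4) (2,3) (2,4)] -> total=7
Click 3 (4,1) count=2: revealed 1 new [(4,1)] -> total=8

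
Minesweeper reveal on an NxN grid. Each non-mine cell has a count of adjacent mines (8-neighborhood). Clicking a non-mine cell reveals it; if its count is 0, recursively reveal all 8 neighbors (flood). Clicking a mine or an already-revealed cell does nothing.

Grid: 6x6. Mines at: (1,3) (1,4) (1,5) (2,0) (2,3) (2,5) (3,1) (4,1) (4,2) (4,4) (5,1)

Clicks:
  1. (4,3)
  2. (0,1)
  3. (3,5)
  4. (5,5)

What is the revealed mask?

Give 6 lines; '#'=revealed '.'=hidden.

Answer: ###...
###...
......
.....#
...#..
.....#

Derivation:
Click 1 (4,3) count=2: revealed 1 new [(4,3)] -> total=1
Click 2 (0,1) count=0: revealed 6 new [(0,0) (0,1) (0,2) (1,0) (1,1) (1,2)] -> total=7
Click 3 (3,5) count=2: revealed 1 new [(3,5)] -> total=8
Click 4 (5,5) count=1: revealed 1 new [(5,5)] -> total=9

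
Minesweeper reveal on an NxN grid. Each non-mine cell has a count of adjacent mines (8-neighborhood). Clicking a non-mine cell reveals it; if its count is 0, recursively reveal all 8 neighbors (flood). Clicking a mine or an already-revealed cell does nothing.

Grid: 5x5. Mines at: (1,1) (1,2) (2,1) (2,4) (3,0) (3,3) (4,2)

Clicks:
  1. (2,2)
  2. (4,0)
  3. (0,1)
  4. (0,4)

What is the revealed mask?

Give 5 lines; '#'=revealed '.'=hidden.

Answer: .#.##
...##
..#..
.....
#....

Derivation:
Click 1 (2,2) count=4: revealed 1 new [(2,2)] -> total=1
Click 2 (4,0) count=1: revealed 1 new [(4,0)] -> total=2
Click 3 (0,1) count=2: revealed 1 new [(0,1)] -> total=3
Click 4 (0,4) count=0: revealed 4 new [(0,3) (0,4) (1,3) (1,4)] -> total=7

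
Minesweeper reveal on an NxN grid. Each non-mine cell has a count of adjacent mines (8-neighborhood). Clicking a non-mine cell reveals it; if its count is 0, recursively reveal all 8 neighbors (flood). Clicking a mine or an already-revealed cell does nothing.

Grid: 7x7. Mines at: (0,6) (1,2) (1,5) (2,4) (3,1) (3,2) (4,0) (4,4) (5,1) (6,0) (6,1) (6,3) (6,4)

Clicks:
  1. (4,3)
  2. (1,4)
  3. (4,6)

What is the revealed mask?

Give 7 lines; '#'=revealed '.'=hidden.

Answer: .......
....#..
.....##
.....##
...#.##
.....##
.....##

Derivation:
Click 1 (4,3) count=2: revealed 1 new [(4,3)] -> total=1
Click 2 (1,4) count=2: revealed 1 new [(1,4)] -> total=2
Click 3 (4,6) count=0: revealed 10 new [(2,5) (2,6) (3,5) (3,6) (4,5) (4,6) (5,5) (5,6) (6,5) (6,6)] -> total=12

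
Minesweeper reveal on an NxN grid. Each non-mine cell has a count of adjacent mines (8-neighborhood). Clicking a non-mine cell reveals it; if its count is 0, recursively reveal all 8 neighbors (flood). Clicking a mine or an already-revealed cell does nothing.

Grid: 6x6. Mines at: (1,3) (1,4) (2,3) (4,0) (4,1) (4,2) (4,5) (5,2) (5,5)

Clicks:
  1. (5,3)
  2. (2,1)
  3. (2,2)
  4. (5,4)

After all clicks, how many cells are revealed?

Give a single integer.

Click 1 (5,3) count=2: revealed 1 new [(5,3)] -> total=1
Click 2 (2,1) count=0: revealed 12 new [(0,0) (0,1) (0,2) (1,0) (1,1) (1,2) (2,0) (2,1) (2,2) (3,0) (3,1) (3,2)] -> total=13
Click 3 (2,2) count=2: revealed 0 new [(none)] -> total=13
Click 4 (5,4) count=2: revealed 1 new [(5,4)] -> total=14

Answer: 14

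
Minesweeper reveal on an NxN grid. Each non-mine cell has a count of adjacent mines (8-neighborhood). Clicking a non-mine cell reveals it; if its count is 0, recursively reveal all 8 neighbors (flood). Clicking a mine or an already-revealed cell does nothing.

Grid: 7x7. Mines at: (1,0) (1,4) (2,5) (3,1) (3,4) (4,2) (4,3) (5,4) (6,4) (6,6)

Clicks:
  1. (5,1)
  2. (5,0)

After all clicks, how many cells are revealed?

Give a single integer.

Click 1 (5,1) count=1: revealed 1 new [(5,1)] -> total=1
Click 2 (5,0) count=0: revealed 9 new [(4,0) (4,1) (5,0) (5,2) (5,3) (6,0) (6,1) (6,2) (6,3)] -> total=10

Answer: 10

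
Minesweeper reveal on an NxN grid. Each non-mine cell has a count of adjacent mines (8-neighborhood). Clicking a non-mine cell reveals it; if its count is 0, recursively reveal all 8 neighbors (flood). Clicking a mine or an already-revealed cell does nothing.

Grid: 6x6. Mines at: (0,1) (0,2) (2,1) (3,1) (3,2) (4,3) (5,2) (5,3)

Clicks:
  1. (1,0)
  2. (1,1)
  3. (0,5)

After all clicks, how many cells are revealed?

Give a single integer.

Click 1 (1,0) count=2: revealed 1 new [(1,0)] -> total=1
Click 2 (1,1) count=3: revealed 1 new [(1,1)] -> total=2
Click 3 (0,5) count=0: revealed 16 new [(0,3) (0,4) (0,5) (1,3) (1,4) (1,5) (2,3) (2,4) (2,5) (3,3) (3,4) (3,5) (4,4) (4,5) (5,4) (5,5)] -> total=18

Answer: 18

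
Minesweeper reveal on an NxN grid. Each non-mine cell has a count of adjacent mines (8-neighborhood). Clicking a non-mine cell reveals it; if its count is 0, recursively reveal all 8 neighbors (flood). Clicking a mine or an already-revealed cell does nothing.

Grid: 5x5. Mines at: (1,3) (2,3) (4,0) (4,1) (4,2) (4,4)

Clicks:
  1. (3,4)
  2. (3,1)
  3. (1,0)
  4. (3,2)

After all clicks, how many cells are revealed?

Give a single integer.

Click 1 (3,4) count=2: revealed 1 new [(3,4)] -> total=1
Click 2 (3,1) count=3: revealed 1 new [(3,1)] -> total=2
Click 3 (1,0) count=0: revealed 11 new [(0,0) (0,1) (0,2) (1,0) (1,1) (1,2) (2,0) (2,1) (2,2) (3,0) (3,2)] -> total=13
Click 4 (3,2) count=3: revealed 0 new [(none)] -> total=13

Answer: 13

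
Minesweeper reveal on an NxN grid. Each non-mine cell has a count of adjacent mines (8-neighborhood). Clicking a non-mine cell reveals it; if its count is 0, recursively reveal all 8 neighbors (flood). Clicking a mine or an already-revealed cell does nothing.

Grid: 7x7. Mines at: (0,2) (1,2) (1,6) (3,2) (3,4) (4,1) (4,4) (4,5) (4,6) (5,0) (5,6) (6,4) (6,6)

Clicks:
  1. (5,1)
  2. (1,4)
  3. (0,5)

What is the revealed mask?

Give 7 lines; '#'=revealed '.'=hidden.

Click 1 (5,1) count=2: revealed 1 new [(5,1)] -> total=1
Click 2 (1,4) count=0: revealed 9 new [(0,3) (0,4) (0,5) (1,3) (1,4) (1,5) (2,3) (2,4) (2,5)] -> total=10
Click 3 (0,5) count=1: revealed 0 new [(none)] -> total=10

Answer: ...###.
...###.
...###.
.......
.......
.#.....
.......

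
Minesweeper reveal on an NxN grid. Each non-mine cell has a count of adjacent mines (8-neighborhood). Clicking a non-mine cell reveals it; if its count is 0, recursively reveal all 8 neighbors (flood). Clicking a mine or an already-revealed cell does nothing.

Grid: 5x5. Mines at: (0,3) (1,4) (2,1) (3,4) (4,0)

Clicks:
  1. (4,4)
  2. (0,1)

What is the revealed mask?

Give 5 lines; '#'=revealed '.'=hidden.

Answer: ###..
###..
.....
.....
....#

Derivation:
Click 1 (4,4) count=1: revealed 1 new [(4,4)] -> total=1
Click 2 (0,1) count=0: revealed 6 new [(0,0) (0,1) (0,2) (1,0) (1,1) (1,2)] -> total=7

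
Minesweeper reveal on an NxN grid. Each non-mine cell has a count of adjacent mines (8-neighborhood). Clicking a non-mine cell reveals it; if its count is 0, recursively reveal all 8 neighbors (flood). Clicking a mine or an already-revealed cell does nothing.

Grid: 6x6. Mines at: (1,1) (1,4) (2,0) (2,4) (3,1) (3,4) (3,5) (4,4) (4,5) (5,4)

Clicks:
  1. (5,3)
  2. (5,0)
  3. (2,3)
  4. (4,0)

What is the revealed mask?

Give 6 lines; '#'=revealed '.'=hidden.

Answer: ......
......
...#..
......
####..
####..

Derivation:
Click 1 (5,3) count=2: revealed 1 new [(5,3)] -> total=1
Click 2 (5,0) count=0: revealed 7 new [(4,0) (4,1) (4,2) (4,3) (5,0) (5,1) (5,2)] -> total=8
Click 3 (2,3) count=3: revealed 1 new [(2,3)] -> total=9
Click 4 (4,0) count=1: revealed 0 new [(none)] -> total=9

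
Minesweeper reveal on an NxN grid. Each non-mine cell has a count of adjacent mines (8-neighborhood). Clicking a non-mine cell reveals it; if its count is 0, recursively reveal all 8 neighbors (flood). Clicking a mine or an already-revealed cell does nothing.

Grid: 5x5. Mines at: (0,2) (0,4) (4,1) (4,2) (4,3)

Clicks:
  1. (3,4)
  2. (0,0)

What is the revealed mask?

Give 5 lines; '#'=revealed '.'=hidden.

Answer: ##...
#####
#####
#####
.....

Derivation:
Click 1 (3,4) count=1: revealed 1 new [(3,4)] -> total=1
Click 2 (0,0) count=0: revealed 16 new [(0,0) (0,1) (1,0) (1,1) (1,2) (1,3) (1,4) (2,0) (2,1) (2,2) (2,3) (2,4) (3,0) (3,1) (3,2) (3,3)] -> total=17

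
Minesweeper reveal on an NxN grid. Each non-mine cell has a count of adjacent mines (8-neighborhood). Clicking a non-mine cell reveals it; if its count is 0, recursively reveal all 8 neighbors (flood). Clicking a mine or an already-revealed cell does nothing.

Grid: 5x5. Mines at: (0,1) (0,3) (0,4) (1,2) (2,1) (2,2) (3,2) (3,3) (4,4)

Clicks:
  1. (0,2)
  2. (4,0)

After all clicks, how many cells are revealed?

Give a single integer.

Answer: 5

Derivation:
Click 1 (0,2) count=3: revealed 1 new [(0,2)] -> total=1
Click 2 (4,0) count=0: revealed 4 new [(3,0) (3,1) (4,0) (4,1)] -> total=5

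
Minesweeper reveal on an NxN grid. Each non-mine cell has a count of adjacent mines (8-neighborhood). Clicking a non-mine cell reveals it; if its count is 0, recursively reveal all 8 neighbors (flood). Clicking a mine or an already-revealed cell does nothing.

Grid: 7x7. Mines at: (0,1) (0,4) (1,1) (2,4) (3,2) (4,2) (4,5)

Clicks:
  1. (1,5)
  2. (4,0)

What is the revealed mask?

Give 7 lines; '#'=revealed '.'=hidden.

Click 1 (1,5) count=2: revealed 1 new [(1,5)] -> total=1
Click 2 (4,0) count=0: revealed 20 new [(2,0) (2,1) (3,0) (3,1) (4,0) (4,1) (5,0) (5,1) (5,2) (5,3) (5,4) (5,5) (5,6) (6,0) (6,1) (6,2) (6,3) (6,4) (6,5) (6,6)] -> total=21

Answer: .......
.....#.
##.....
##.....
##.....
#######
#######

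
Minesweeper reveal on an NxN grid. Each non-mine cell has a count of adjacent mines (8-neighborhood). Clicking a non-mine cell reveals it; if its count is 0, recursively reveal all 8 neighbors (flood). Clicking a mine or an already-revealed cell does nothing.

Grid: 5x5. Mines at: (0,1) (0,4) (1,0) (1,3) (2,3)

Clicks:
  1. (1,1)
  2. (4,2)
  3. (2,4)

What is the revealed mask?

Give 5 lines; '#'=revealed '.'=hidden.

Click 1 (1,1) count=2: revealed 1 new [(1,1)] -> total=1
Click 2 (4,2) count=0: revealed 13 new [(2,0) (2,1) (2,2) (3,0) (3,1) (3,2) (3,3) (3,4) (4,0) (4,1) (4,2) (4,3) (4,4)] -> total=14
Click 3 (2,4) count=2: revealed 1 new [(2,4)] -> total=15

Answer: .....
.#...
###.#
#####
#####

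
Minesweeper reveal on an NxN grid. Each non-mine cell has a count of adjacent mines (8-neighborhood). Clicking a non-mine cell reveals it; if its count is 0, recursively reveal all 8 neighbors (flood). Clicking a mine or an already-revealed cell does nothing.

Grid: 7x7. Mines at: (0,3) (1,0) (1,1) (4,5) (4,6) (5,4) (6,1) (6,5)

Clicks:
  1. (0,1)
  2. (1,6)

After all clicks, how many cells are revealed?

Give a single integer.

Answer: 32

Derivation:
Click 1 (0,1) count=2: revealed 1 new [(0,1)] -> total=1
Click 2 (1,6) count=0: revealed 31 new [(0,4) (0,5) (0,6) (1,2) (1,3) (1,4) (1,5) (1,6) (2,0) (2,1) (2,2) (2,3) (2,4) (2,5) (2,6) (3,0) (3,1) (3,2) (3,3) (3,4) (3,5) (3,6) (4,0) (4,1) (4,2) (4,3) (4,4) (5,0) (5,1) (5,2) (5,3)] -> total=32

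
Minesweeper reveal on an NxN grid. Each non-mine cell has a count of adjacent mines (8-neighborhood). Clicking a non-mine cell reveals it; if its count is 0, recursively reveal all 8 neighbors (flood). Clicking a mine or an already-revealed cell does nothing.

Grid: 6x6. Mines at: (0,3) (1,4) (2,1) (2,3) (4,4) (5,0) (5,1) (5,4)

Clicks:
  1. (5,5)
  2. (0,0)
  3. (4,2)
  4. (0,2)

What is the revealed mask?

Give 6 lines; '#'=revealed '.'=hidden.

Answer: ###...
###...
......
......
..#...
.....#

Derivation:
Click 1 (5,5) count=2: revealed 1 new [(5,5)] -> total=1
Click 2 (0,0) count=0: revealed 6 new [(0,0) (0,1) (0,2) (1,0) (1,1) (1,2)] -> total=7
Click 3 (4,2) count=1: revealed 1 new [(4,2)] -> total=8
Click 4 (0,2) count=1: revealed 0 new [(none)] -> total=8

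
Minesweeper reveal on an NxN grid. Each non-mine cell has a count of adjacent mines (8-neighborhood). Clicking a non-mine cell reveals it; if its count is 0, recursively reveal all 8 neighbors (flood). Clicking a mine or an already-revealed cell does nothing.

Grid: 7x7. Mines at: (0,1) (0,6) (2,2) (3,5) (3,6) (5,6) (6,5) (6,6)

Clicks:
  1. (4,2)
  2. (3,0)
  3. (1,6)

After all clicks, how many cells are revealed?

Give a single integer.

Click 1 (4,2) count=0: revealed 24 new [(1,0) (1,1) (2,0) (2,1) (3,0) (3,1) (3,2) (3,3) (3,4) (4,0) (4,1) (4,2) (4,3) (4,4) (5,0) (5,1) (5,2) (5,3) (5,4) (6,0) (6,1) (6,2) (6,3) (6,4)] -> total=24
Click 2 (3,0) count=0: revealed 0 new [(none)] -> total=24
Click 3 (1,6) count=1: revealed 1 new [(1,6)] -> total=25

Answer: 25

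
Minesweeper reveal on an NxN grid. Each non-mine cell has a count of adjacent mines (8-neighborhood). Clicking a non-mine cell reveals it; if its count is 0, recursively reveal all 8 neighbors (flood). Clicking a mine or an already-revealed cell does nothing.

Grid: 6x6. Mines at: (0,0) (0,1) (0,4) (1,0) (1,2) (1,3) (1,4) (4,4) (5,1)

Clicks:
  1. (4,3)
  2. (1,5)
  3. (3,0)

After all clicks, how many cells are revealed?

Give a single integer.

Answer: 13

Derivation:
Click 1 (4,3) count=1: revealed 1 new [(4,3)] -> total=1
Click 2 (1,5) count=2: revealed 1 new [(1,5)] -> total=2
Click 3 (3,0) count=0: revealed 11 new [(2,0) (2,1) (2,2) (2,3) (3,0) (3,1) (3,2) (3,3) (4,0) (4,1) (4,2)] -> total=13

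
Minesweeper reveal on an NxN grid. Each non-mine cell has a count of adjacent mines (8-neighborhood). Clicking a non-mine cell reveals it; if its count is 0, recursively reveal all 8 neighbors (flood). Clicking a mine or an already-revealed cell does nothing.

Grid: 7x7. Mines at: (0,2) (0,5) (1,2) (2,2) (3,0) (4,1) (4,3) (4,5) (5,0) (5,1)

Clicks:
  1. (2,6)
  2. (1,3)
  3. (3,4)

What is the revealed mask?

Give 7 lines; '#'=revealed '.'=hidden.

Answer: .......
...####
...####
...####
.......
.......
.......

Derivation:
Click 1 (2,6) count=0: revealed 12 new [(1,3) (1,4) (1,5) (1,6) (2,3) (2,4) (2,5) (2,6) (3,3) (3,4) (3,5) (3,6)] -> total=12
Click 2 (1,3) count=3: revealed 0 new [(none)] -> total=12
Click 3 (3,4) count=2: revealed 0 new [(none)] -> total=12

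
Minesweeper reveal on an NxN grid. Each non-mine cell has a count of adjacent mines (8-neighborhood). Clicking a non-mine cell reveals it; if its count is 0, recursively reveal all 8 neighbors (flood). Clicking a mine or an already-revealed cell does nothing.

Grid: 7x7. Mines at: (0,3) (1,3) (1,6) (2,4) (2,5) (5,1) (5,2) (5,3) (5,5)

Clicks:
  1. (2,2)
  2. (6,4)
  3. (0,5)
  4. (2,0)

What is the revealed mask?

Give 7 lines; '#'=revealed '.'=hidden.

Click 1 (2,2) count=1: revealed 1 new [(2,2)] -> total=1
Click 2 (6,4) count=2: revealed 1 new [(6,4)] -> total=2
Click 3 (0,5) count=1: revealed 1 new [(0,5)] -> total=3
Click 4 (2,0) count=0: revealed 17 new [(0,0) (0,1) (0,2) (1,0) (1,1) (1,2) (2,0) (2,1) (2,3) (3,0) (3,1) (3,2) (3,3) (4,0) (4,1) (4,2) (4,3)] -> total=20

Answer: ###..#.
###....
####...
####...
####...
.......
....#..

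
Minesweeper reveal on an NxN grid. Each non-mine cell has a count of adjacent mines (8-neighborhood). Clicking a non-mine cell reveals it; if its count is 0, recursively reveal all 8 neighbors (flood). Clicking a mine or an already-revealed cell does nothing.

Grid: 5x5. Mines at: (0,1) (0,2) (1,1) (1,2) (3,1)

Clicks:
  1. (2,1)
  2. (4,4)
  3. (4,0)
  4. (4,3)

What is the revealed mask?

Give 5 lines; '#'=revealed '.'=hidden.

Click 1 (2,1) count=3: revealed 1 new [(2,1)] -> total=1
Click 2 (4,4) count=0: revealed 13 new [(0,3) (0,4) (1,3) (1,4) (2,2) (2,3) (2,4) (3,2) (3,3) (3,4) (4,2) (4,3) (4,4)] -> total=14
Click 3 (4,0) count=1: revealed 1 new [(4,0)] -> total=15
Click 4 (4,3) count=0: revealed 0 new [(none)] -> total=15

Answer: ...##
...##
.####
..###
#.###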